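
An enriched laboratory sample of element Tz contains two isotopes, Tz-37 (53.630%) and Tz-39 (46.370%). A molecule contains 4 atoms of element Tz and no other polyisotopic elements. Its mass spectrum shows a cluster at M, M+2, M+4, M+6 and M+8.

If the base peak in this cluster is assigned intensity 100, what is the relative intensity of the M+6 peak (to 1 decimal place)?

Binomial terms of (0.53630 + 0.46370)^4: M 0.0827, M+2 0.2861, M+4 0.3711, M+6 0.2139, M+8 0.0462 → M+4 is the base peak.
P(M+4) = C(4,2) × 0.53630^2 × 0.46370^2 = 6 × 0.28761769 × 0.21501769 = 0.371057 (base)
P(M+6) = C(4,3) × 0.53630^1 × 0.46370^3 = 4 × 0.5363 × 0.0997037 = 0.213884
Relative intensity = 0.213884 / 0.371057 × 100 = 57.6

57.6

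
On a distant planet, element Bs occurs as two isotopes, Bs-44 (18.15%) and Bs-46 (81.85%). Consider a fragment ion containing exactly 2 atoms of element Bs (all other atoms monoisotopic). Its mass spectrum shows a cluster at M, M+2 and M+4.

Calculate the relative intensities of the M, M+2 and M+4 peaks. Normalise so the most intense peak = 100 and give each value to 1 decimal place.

Each Bs atom is independently Bs-44 (p = 0.1815) or Bs-46 (q = 0.8185); the cluster is the binomial expansion (p + q)^2.
P(M) = 0.1815^2 = 0.032942
P(M+2) = 2 × 0.1815^1 × 0.8185^1 = 0.297115
P(M+4) = 0.8185^2 = 0.669942
The M+4 peak is largest (0.669942); scaling to 100 gives 4.9 : 44.3 : 100.0.

4.9 : 44.3 : 100.0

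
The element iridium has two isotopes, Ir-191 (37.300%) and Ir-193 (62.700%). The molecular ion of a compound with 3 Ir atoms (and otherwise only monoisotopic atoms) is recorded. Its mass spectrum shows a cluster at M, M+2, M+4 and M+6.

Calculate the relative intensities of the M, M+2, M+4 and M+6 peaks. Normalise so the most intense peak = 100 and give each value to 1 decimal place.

11.8 : 59.5 : 100.0 : 56.0

Each Ir atom is independently Ir-191 (p = 0.37300) or Ir-193 (q = 0.62700); the cluster is the binomial expansion (p + q)^3.
P(M) = 0.37300^3 = 0.051895
P(M+2) = 3 × 0.37300^2 × 0.62700^1 = 0.261702
P(M+4) = 3 × 0.37300^1 × 0.62700^2 = 0.439911
P(M+6) = 0.62700^3 = 0.246492
The M+4 peak is largest (0.439911); scaling to 100 gives 11.8 : 59.5 : 100.0 : 56.0.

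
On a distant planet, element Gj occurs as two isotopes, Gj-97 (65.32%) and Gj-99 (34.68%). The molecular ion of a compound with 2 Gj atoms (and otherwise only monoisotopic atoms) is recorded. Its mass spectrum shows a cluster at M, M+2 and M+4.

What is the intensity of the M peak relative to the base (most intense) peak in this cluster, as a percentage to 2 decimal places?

94.18%

Binomial terms of (0.6532 + 0.3468)^2: M 0.4267, M+2 0.4531, M+4 0.1203 → M+2 is the base peak.
P(M+2) = C(2,1) × 0.6532^1 × 0.3468^1 = 2 × 0.6532 × 0.3468 = 0.453060 (base)
P(M) = C(2,0) × 0.6532^2 × 0.3468^0 = 1 × 0.42667024 × 1.0000 = 0.426670
Relative intensity = 0.426670 / 0.453060 × 100 = 94.18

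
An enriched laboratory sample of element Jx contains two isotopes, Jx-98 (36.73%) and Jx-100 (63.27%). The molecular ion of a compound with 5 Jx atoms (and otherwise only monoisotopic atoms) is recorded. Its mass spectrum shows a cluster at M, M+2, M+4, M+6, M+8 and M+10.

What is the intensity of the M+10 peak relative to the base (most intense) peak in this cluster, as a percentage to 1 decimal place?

(0.3673 + 0.6327)^5 gives M 0.0067, M+2 0.0576, M+4 0.1984, M+6 0.3417, M+8 0.2943, M+10 0.1014; the largest is M+6.
P(M+6) = C(5,3) × 0.3673^2 × 0.6327^3 = 10 × 0.13490929 × 0.25327569 = 0.341692 (base)
P(M+10) = C(5,5) × 0.3673^0 × 0.6327^5 = 1 × 1.0000 × 0.10138861 = 0.101389
Relative intensity = 0.101389 / 0.341692 × 100 = 29.7

29.7%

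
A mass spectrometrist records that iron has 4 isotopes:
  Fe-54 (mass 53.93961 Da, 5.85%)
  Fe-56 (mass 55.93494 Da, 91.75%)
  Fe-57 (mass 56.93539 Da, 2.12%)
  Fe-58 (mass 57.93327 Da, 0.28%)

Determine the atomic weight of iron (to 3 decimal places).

55.845 Da

Average mass = Σ (abundance × isotope mass) = 0.0585 × 53.93961 + 0.9175 × 55.93494 + 0.0212 × 56.93539 + 0.0028 × 57.93327
= 3.155467 + 51.320307 + 1.207030 + 0.162213 = 55.845017 Da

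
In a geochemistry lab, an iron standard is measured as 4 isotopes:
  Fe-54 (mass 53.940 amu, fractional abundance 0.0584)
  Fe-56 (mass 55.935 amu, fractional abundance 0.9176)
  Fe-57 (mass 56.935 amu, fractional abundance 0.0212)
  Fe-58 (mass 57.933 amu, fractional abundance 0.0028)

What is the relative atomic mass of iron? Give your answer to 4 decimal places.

55.8453 amu

Ar = Σ fᵢ·mᵢ = 0.0584 × 53.940 + 0.9176 × 55.935 + 0.0212 × 56.935 + 0.0028 × 57.933
= 3.15010 + 51.32596 + 1.20702 + 0.16221 = 55.84529 amu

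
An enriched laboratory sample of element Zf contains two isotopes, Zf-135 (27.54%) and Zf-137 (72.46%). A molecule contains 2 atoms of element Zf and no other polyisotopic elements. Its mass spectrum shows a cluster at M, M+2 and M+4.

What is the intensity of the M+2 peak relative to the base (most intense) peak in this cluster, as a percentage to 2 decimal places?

Term probabilities: M 0.0758, M+2 0.3991, M+4 0.5250. Base peak = M+4.
P(M+4) = C(2,2) × 0.2754^0 × 0.7246^2 = 1 × 1.0000 × 0.52504516 = 0.525045 (base)
P(M+2) = C(2,1) × 0.2754^1 × 0.7246^1 = 2 × 0.2754 × 0.7246 = 0.399110
Relative intensity = 0.399110 / 0.525045 × 100 = 76.01

76.01%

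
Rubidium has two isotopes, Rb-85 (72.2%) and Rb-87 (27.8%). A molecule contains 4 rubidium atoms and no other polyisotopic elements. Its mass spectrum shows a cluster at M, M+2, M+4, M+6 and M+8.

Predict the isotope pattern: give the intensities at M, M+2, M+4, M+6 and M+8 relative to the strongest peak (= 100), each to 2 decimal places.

64.93 : 100.00 : 57.76 : 14.83 : 1.43

The 4 Rb atoms are independent, so intensities follow the terms of (0.722 + 0.278)^4.
P(M) = 0.722^4 = 0.271737
P(M+2) = 4 × 0.722^3 × 0.278^1 = 0.418520
P(M+4) = 6 × 0.722^2 × 0.278^2 = 0.241721
P(M+6) = 4 × 0.722^1 × 0.278^3 = 0.062049
P(M+8) = 0.278^4 = 0.005973
The M+2 peak is largest (0.418520); scaling to 100 gives 64.93 : 100.00 : 57.76 : 14.83 : 1.43.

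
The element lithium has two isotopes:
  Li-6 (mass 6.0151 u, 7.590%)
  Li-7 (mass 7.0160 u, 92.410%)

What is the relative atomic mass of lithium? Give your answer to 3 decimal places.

6.940 u

Average mass = Σ (abundance × isotope mass) = 0.07590 × 6.0151 + 0.92410 × 7.0160
= 0.45655 + 6.48349 = 6.94004 u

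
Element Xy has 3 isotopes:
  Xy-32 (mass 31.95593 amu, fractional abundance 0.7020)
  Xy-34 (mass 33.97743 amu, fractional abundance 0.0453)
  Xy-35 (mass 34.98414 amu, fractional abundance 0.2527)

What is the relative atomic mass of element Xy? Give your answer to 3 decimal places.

32.813 amu

Ar = Σ fᵢ·mᵢ = 0.7020 × 31.95593 + 0.0453 × 33.97743 + 0.2527 × 34.98414
= 22.433063 + 1.539178 + 8.840492 = 32.812733 amu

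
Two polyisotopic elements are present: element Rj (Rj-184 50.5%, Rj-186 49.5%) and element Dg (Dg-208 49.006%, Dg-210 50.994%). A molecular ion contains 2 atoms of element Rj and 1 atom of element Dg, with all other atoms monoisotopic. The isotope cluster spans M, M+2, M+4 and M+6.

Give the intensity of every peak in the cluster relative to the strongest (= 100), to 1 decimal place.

Element Rj pattern (n=2): 0.255025 : 0.49995 : 0.245025
Element Dg pattern (n=1): 0.49006 : 0.50994
Convolve the two distributions (both contribute in 2-u steps):
  M: 0.255025×0.49006 = 0.124978
  M+2: 0.255025×0.50994 + 0.49995×0.49006 = 0.375053
  M+4: 0.49995×0.50994 + 0.245025×0.49006 = 0.375021
  M+6: 0.245025×0.50994 = 0.124948
Scale to base peak (0.375053) = 100: 33.3 : 100.0 : 100.0 : 33.3

33.3 : 100.0 : 100.0 : 33.3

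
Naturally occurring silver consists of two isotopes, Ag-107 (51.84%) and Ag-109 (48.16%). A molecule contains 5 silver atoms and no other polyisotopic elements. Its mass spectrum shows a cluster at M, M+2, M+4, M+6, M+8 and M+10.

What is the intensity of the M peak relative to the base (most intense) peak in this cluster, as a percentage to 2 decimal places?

Binomial terms of (0.5184 + 0.4816)^5: M 0.0374, M+2 0.1739, M+4 0.3231, M+6 0.3002, M+8 0.1394, M+10 0.0259 → M+4 is the base peak.
P(M+4) = C(5,2) × 0.5184^3 × 0.4816^2 = 10 × 0.13931407 × 0.23193856 = 0.323123 (base)
P(M) = C(5,0) × 0.5184^5 × 0.4816^0 = 1 × 0.03743906 × 1.0000 = 0.037439
Relative intensity = 0.037439 / 0.323123 × 100 = 11.59

11.59%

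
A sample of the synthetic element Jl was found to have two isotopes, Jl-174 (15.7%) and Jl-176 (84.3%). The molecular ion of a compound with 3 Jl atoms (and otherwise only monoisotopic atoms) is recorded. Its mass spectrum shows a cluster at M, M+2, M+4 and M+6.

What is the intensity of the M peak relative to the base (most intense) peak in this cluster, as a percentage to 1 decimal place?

0.6%

(0.157 + 0.843)^3 gives M 0.0039, M+2 0.0623, M+4 0.3347, M+6 0.5991; the largest is M+6.
P(M+6) = C(3,3) × 0.157^0 × 0.843^3 = 1 × 1.0000 × 0.59907711 = 0.599077 (base)
P(M) = C(3,0) × 0.157^3 × 0.843^0 = 1 × 0.00386989 × 1.0000 = 0.003870
Relative intensity = 0.003870 / 0.599077 × 100 = 0.6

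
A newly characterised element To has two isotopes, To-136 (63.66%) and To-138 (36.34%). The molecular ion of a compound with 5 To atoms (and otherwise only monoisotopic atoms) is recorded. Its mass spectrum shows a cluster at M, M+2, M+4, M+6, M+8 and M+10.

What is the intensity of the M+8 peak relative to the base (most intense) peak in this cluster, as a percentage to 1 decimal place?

16.3%

Binomial terms of (0.6366 + 0.3634)^5: M 0.1046, M+2 0.2984, M+4 0.3407, M+6 0.1945, M+8 0.0555, M+10 0.0063 → M+4 is the base peak.
P(M+4) = C(5,2) × 0.6366^3 × 0.3634^2 = 10 × 0.25798824 × 0.13205956 = 0.340698 (base)
P(M+8) = C(5,4) × 0.6366^1 × 0.3634^4 = 5 × 0.6366 × 0.01743973 = 0.055511
Relative intensity = 0.055511 / 0.340698 × 100 = 16.3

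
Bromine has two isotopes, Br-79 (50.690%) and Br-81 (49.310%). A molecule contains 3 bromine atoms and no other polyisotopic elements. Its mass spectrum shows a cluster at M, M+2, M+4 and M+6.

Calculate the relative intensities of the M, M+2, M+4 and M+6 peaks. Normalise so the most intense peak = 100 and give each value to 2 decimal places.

The 3 Br atoms are independent, so intensities follow the terms of (0.50690 + 0.49310)^3.
P(M) = 0.50690^3 = 0.130247
P(M+2) = 3 × 0.50690^2 × 0.49310^1 = 0.380103
P(M+4) = 3 × 0.50690^1 × 0.49310^2 = 0.369755
P(M+6) = 0.49310^3 = 0.119896
The M+2 peak is largest (0.380103); scaling to 100 gives 34.27 : 100.00 : 97.28 : 31.54.

34.27 : 100.00 : 97.28 : 31.54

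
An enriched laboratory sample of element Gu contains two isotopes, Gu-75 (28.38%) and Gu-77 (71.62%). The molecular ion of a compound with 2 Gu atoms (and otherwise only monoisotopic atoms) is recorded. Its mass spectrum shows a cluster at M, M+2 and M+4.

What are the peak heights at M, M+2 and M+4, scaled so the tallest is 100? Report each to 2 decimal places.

The 2 Gu atoms are independent, so intensities follow the terms of (0.2838 + 0.7162)^2.
P(M) = 0.2838^2 = 0.080542
P(M+2) = 2 × 0.2838^1 × 0.7162^1 = 0.406515
P(M+4) = 0.7162^2 = 0.512942
The M+4 peak is largest (0.512942); scaling to 100 gives 15.70 : 79.25 : 100.00.

15.70 : 79.25 : 100.00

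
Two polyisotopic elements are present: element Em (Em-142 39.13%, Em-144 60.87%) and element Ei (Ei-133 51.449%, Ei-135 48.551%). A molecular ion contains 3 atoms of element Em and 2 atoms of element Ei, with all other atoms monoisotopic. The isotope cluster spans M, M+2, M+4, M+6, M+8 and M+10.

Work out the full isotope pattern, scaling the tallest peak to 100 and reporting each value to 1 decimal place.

Element Em pattern (n=3): 0.05991417 : 0.27960456 : 0.43494837 : 0.2255329
Element Ei pattern (n=2): 0.26469996 : 0.49958008 : 0.23571996
Convolve the two distributions (both contribute in 2-u steps):
  M: 0.05991417×0.26469996 = 0.015859
  M+2: 0.05991417×0.49958008 + 0.27960456×0.26469996 = 0.103943
  M+4: 0.05991417×0.23571996 + 0.27960456×0.49958008 + 0.43494837×0.26469996 = 0.268939
  M+6: 0.27960456×0.23571996 + 0.43494837×0.49958008 + 0.2255329×0.26469996 = 0.342898
  M+8: 0.43494837×0.23571996 + 0.2255329×0.49958008 = 0.215198
  M+10: 0.2255329×0.23571996 = 0.053163
Scale to base peak (0.342898) = 100: 4.6 : 30.3 : 78.4 : 100.0 : 62.8 : 15.5

4.6 : 30.3 : 78.4 : 100.0 : 62.8 : 15.5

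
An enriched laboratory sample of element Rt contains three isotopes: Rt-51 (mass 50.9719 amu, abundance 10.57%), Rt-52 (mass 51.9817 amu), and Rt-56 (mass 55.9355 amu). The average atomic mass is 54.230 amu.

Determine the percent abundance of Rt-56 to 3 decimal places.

The remaining 89.43% is split between Rt-52 (fraction x) and Rt-56 (fraction 0.8943 − x).
Substituting: 51.9817x + 55.9355(0.8943 − x) = 48.84227017
(51.9817 − 55.9355)x = -1.18084748  ⇒  x = 0.29866, y = 0.59564
Rt-52: 29.866%, Rt-56: 59.564%.

59.564%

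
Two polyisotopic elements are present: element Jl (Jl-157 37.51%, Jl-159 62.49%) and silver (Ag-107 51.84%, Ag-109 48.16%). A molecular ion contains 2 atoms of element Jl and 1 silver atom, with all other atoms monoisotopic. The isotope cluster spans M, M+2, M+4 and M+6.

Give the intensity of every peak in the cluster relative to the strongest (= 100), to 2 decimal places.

Element Jl pattern (n=2): 0.14070001 : 0.46879998 : 0.39050001
Silver pattern (n=1): 0.5184 : 0.4816
Convolve the two distributions (both contribute in 2-u steps):
  M: 0.14070001×0.5184 = 0.072939
  M+2: 0.14070001×0.4816 + 0.46879998×0.5184 = 0.310787
  M+4: 0.46879998×0.4816 + 0.39050001×0.5184 = 0.428209
  M+6: 0.39050001×0.4816 = 0.188065
Scale to base peak (0.428209) = 100: 17.03 : 72.58 : 100.00 : 43.92

17.03 : 72.58 : 100.00 : 43.92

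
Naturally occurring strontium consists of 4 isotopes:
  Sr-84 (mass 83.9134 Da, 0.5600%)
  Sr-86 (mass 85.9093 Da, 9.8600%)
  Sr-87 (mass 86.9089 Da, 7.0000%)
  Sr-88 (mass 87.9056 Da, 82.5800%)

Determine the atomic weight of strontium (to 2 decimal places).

87.62 Da

Weight each isotope mass by its fractional abundance: 0.005600 × 83.9134 + 0.098600 × 85.9093 + 0.070000 × 86.9089 + 0.825800 × 87.9056
= 0.46992 + 8.47066 + 6.08362 + 72.59244 = 87.61664 Da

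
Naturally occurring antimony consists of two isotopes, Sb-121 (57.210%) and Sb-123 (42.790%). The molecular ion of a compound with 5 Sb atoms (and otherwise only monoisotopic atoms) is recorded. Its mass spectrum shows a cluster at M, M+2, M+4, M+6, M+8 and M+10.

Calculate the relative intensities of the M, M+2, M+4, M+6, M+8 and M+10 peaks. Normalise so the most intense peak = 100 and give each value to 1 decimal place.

The 5 Sb atoms are independent, so intensities follow the terms of (0.57210 + 0.42790)^5.
P(M) = 0.57210^5 = 0.061286
P(M+2) = 5 × 0.57210^4 × 0.42790^1 = 0.229192
P(M+4) = 10 × 0.57210^3 × 0.42790^2 = 0.342847
P(M+6) = 10 × 0.57210^2 × 0.42790^3 = 0.256431
P(M+8) = 5 × 0.57210^1 × 0.42790^4 = 0.095898
P(M+10) = 0.42790^5 = 0.014345
The M+4 peak is largest (0.342847); scaling to 100 gives 17.9 : 66.8 : 100.0 : 74.8 : 28.0 : 4.2.

17.9 : 66.8 : 100.0 : 74.8 : 28.0 : 4.2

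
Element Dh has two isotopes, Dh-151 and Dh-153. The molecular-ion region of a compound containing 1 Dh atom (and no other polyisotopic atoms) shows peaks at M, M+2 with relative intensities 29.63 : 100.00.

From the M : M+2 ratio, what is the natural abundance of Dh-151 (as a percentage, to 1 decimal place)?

Write p for the Dh-151 fraction. I(M+2)/I(M) = [C(1,1)·p^0·(1−p)] / p^1 = 1·(1−p)/p = 100.00/29.63 = 3.3750
(1−p)/p = 3.3750/1 = 3.3750  ⇒  p = 1/(1 + 3.3750) = 0.2286
Dh-151: 22.9%, Dh-153: 77.1%.

22.9%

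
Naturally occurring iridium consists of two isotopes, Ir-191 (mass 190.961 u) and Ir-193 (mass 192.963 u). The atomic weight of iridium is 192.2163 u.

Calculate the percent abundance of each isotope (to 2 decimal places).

Ir-191: 37.30%, Ir-193: 62.70%

Writing the weighted mean with unknown fraction x of Ir-191:
190.961·x + 192.963·(1 − x) = 192.2163
(190.961 − 192.963)·x = 192.2163 − 192.963
x = -0.7467 / -2.002 = 0.37298 → 37.30% Ir-191, 62.70% Ir-193.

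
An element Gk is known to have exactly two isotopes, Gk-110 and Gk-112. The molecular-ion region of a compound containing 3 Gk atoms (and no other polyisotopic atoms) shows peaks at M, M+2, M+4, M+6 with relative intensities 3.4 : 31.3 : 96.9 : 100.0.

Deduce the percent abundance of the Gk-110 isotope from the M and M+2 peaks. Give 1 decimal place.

Write p for the Gk-110 fraction. I(M+2)/I(M) = [C(3,1)·p^2·(1−p)] / p^3 = 3·(1−p)/p = 31.3/3.4 = 9.2059
(1−p)/p = 9.2059/3 = 3.0686  ⇒  p = 1/(1 + 3.0686) = 0.2458
Gk-110: 24.6%, Gk-112: 75.4%.

24.6%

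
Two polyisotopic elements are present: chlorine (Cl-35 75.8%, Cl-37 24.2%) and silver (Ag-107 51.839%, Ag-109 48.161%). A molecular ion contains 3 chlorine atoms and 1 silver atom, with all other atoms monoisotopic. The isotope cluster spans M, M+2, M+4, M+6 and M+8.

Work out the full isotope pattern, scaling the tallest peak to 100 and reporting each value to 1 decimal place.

53.0 : 100.0 : 63.4 : 16.8 : 1.6

Chlorine pattern (n=3): 0.43551951 : 0.41713346 : 0.13317454 : 0.01417249
Silver pattern (n=1): 0.51839 : 0.48161
Convolve the two distributions (both contribute in 2-u steps):
  M: 0.43551951×0.51839 = 0.225769
  M+2: 0.43551951×0.48161 + 0.41713346×0.51839 = 0.425988
  M+4: 0.41713346×0.48161 + 0.13317454×0.51839 = 0.269932
  M+6: 0.13317454×0.48161 + 0.01417249×0.51839 = 0.071485
  M+8: 0.01417249×0.48161 = 0.006826
Scale to base peak (0.425988) = 100: 53.0 : 100.0 : 63.4 : 16.8 : 1.6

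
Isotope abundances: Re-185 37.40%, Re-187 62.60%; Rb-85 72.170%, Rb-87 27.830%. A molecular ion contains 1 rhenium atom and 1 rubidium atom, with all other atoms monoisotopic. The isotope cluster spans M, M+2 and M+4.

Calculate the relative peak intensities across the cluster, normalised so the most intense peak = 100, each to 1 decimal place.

Rhenium pattern (n=1): 0.3740 : 0.6260
Rubidium pattern (n=1): 0.7217 : 0.2783
Convolve the two distributions (both contribute in 2-u steps):
  M: 0.3740×0.7217 = 0.269916
  M+2: 0.3740×0.2783 + 0.6260×0.7217 = 0.555868
  M+4: 0.6260×0.2783 = 0.174216
Scale to base peak (0.555868) = 100: 48.6 : 100.0 : 31.3

48.6 : 100.0 : 31.3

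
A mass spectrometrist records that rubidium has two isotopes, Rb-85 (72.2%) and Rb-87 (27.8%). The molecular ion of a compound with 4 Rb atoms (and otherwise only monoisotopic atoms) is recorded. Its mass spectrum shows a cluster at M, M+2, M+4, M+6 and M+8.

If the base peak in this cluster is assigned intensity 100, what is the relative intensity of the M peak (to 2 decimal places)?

64.93

(0.722 + 0.278)^4 gives M 0.2717, M+2 0.4185, M+4 0.2417, M+6 0.0620, M+8 0.0060; the largest is M+2.
P(M+2) = C(4,1) × 0.722^3 × 0.278^1 = 4 × 0.37636705 × 0.2780 = 0.418520 (base)
P(M) = C(4,0) × 0.722^4 × 0.278^0 = 1 × 0.27173701 × 1.0000 = 0.271737
Relative intensity = 0.271737 / 0.418520 × 100 = 64.93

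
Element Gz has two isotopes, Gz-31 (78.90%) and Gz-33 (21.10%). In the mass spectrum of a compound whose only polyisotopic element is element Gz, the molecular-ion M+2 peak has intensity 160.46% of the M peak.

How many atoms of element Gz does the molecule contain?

With n Gz atoms, P(M+2)/P(M) = C(n,1)·p^(n−1)q / p^n = n·q/p = n · 0.2110/0.7890.
n = 1.6046 × 0.7890/0.2110 = 6.00 ≈ 6

6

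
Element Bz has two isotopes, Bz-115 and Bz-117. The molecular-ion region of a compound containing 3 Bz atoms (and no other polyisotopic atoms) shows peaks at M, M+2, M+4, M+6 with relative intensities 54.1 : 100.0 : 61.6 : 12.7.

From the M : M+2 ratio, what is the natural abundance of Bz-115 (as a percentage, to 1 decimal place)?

61.9%

If p is the fraction of Bz that is Bz-115, then I(M+2)/I(M) = [C(3,1)·p^2·(1−p)] / p^3 = 3·(1−p)/p = 100.0/54.1 = 1.8484
(1−p)/p = 1.8484/3 = 0.6161  ⇒  p = 1/(1 + 0.6161) = 0.6188
Bz-115: 61.9%, Bz-117: 38.1%.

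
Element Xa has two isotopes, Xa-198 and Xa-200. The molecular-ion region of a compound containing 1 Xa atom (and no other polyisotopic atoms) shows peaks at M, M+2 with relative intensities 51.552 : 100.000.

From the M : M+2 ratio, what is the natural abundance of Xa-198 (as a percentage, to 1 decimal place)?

34.0%

Write p for the Xa-198 fraction. I(M+2)/I(M) = [C(1,1)·p^0·(1−p)] / p^1 = 1·(1−p)/p = 100.000/51.552 = 1.9398
(1−p)/p = 1.9398/1 = 1.9398  ⇒  p = 1/(1 + 1.9398) = 0.3402
Xa-198: 34.0%, Xa-200: 66.0%.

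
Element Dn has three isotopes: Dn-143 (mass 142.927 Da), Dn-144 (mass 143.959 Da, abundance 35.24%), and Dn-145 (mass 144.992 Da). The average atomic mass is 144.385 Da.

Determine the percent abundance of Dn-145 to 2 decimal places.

The remaining 64.76% is split between Dn-143 (fraction x) and Dn-145 (fraction 0.6476 − x).
Substituting: 142.927x + 144.992(0.6476 − x) = 93.6538484
(142.927 − 144.992)x = -0.2429708  ⇒  x = 0.11766, y = 0.52994
Dn-143: 11.77%, Dn-145: 52.99%.

52.99%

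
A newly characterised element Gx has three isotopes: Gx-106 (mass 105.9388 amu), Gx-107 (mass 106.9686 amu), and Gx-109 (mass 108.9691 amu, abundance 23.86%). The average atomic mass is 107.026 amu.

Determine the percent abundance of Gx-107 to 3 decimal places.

35.363%

The remaining 76.14% is split between Gx-106 (fraction x) and Gx-107 (fraction 0.7614 − x).
Substituting: 105.9388x + 106.9686(0.7614 − x) = 81.02597274
(105.9388 − 106.9686)x = -0.4199193  ⇒  x = 0.40777, y = 0.35363
Gx-106: 40.777%, Gx-107: 35.363%.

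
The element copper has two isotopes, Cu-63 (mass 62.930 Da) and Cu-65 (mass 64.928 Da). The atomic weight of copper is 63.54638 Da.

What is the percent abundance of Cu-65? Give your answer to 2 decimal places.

Let x be the fractional abundance of Cu-63; then Cu-65 has abundance 1 − x.
62.930·x + 64.928·(1 − x) = 63.54638
(62.930 − 64.928)·x = 63.54638 − 64.928
x = -1.38162 / -1.998 = 0.69150 → 69.15% Cu-63, 30.85% Cu-65.

30.85%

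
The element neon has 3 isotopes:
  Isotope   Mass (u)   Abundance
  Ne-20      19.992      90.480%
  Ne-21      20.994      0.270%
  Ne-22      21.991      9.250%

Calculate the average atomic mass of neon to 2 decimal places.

Weight each isotope mass by its fractional abundance: 0.90480 × 19.992 + 0.00270 × 20.994 + 0.09250 × 21.991
= 18.0888 + 0.0567 + 2.0342 = 20.1797 u

20.18 u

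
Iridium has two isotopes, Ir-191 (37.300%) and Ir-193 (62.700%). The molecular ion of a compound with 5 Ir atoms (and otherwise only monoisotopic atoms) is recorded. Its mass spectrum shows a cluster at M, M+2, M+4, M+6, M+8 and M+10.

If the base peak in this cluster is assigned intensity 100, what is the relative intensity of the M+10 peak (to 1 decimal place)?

Binomial terms of (0.37300 + 0.62700)^5: M 0.0072, M+2 0.0607, M+4 0.2040, M+6 0.3429, M+8 0.2882, M+10 0.0969 → M+6 is the base peak.
P(M+6) = C(5,3) × 0.37300^2 × 0.62700^3 = 10 × 0.139129 × 0.24649188 = 0.342942 (base)
P(M+10) = C(5,5) × 0.37300^0 × 0.62700^5 = 1 × 1.0000 × 0.09690311 = 0.096903
Relative intensity = 0.096903 / 0.342942 × 100 = 28.3

28.3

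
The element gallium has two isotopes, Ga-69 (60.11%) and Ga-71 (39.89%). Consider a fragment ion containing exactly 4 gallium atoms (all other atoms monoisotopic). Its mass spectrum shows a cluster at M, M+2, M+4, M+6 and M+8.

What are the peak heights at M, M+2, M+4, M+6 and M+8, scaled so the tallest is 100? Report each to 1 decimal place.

The 4 Ga atoms are independent, so intensities follow the terms of (0.6011 + 0.3989)^4.
P(M) = 0.6011^4 = 0.130553
P(M+2) = 4 × 0.6011^3 × 0.3989^1 = 0.346549
P(M+4) = 6 × 0.6011^2 × 0.3989^2 = 0.344963
P(M+6) = 4 × 0.6011^1 × 0.3989^3 = 0.152616
P(M+8) = 0.3989^4 = 0.025320
The M+2 peak is largest (0.346549); scaling to 100 gives 37.7 : 100.0 : 99.5 : 44.0 : 7.3.

37.7 : 100.0 : 99.5 : 44.0 : 7.3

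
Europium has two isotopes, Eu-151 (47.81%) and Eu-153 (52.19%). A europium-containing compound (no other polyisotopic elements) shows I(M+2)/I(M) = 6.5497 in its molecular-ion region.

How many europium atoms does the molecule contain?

The M+2/M ratio from n Eu atoms is n · q/p = n · 0.5219/0.4781.
n = 6.5497 × 0.4781/0.5219 = 6.00 ≈ 6

6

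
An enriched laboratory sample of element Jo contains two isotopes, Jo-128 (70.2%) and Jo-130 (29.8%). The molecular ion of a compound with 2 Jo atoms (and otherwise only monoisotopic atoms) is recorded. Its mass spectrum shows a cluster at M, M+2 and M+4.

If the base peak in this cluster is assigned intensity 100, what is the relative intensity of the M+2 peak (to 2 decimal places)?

84.90

Term probabilities: M 0.4928, M+2 0.4184, M+4 0.0888. Base peak = M.
P(M) = C(2,0) × 0.702^2 × 0.298^0 = 1 × 0.492804 × 1.0000 = 0.492804 (base)
P(M+2) = C(2,1) × 0.702^1 × 0.298^1 = 2 × 0.7020 × 0.2980 = 0.418392
Relative intensity = 0.418392 / 0.492804 × 100 = 84.90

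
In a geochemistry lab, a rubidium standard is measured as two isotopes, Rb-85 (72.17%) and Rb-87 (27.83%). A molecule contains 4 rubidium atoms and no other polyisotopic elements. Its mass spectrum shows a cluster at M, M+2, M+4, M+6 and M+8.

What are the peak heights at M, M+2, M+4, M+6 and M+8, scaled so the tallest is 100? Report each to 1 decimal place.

Each Rb atom is independently Rb-85 (p = 0.7217) or Rb-87 (q = 0.2783); the cluster is the binomial expansion (p + q)^4.
P(M) = 0.7217^4 = 0.271286
P(M+2) = 4 × 0.7217^3 × 0.2783^1 = 0.418450
P(M+4) = 6 × 0.7217^2 × 0.2783^2 = 0.242042
P(M+6) = 4 × 0.7217^1 × 0.2783^3 = 0.062224
P(M+8) = 0.2783^4 = 0.005999
The M+2 peak is largest (0.418450); scaling to 100 gives 64.8 : 100.0 : 57.8 : 14.9 : 1.4.

64.8 : 100.0 : 57.8 : 14.9 : 1.4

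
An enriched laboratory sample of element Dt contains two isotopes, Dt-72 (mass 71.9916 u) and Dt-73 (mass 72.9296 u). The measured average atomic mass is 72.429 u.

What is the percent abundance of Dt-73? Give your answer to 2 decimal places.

Writing the weighted mean with unknown fraction x of Dt-72:
71.9916·x + 72.9296·(1 − x) = 72.429
(71.9916 − 72.9296)·x = 72.429 − 72.9296
x = -0.5006 / -0.9380 = 0.53369 → 53.37% Dt-72, 46.63% Dt-73.

46.63%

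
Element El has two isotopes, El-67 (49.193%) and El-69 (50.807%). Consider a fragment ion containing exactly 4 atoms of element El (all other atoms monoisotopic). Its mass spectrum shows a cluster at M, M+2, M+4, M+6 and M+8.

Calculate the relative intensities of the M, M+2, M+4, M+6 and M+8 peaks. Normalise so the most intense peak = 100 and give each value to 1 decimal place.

The 4 El atoms are independent, so intensities follow the terms of (0.49193 + 0.50807)^4.
P(M) = 0.49193^4 = 0.058562
P(M+2) = 4 × 0.49193^3 × 0.50807^1 = 0.241932
P(M+4) = 6 × 0.49193^2 × 0.50807^2 = 0.374805
P(M+6) = 4 × 0.49193^1 × 0.50807^3 = 0.258068
P(M+8) = 0.50807^4 = 0.066634
The M+4 peak is largest (0.374805); scaling to 100 gives 15.6 : 64.5 : 100.0 : 68.9 : 17.8.

15.6 : 64.5 : 100.0 : 68.9 : 17.8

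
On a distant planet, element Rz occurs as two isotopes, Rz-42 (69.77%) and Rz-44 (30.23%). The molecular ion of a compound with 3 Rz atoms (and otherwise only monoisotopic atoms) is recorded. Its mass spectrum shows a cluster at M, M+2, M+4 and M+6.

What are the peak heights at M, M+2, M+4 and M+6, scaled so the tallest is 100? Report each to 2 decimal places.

Expanding (0.6977 + 0.3023)^3:
P(M) = 0.6977^3 = 0.339630
P(M+2) = 3 × 0.6977^2 × 0.3023^1 = 0.441466
P(M+4) = 3 × 0.6977^1 × 0.3023^2 = 0.191279
P(M+6) = 0.3023^3 = 0.027626
The M+2 peak is largest (0.441466); scaling to 100 gives 76.93 : 100.00 : 43.33 : 6.26.

76.93 : 100.00 : 43.33 : 6.26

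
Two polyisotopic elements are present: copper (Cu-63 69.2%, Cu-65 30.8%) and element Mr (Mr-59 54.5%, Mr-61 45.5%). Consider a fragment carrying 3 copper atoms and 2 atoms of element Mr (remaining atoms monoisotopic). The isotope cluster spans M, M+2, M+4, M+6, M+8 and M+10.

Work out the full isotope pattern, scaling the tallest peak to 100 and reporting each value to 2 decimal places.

28.40 : 85.35 : 100.00 : 57.12 : 15.95 : 1.75

Copper pattern (n=3): 0.33137389 : 0.44247034 : 0.19693766 : 0.02921811
Element Mr pattern (n=2): 0.297025 : 0.49595 : 0.207025
Convolve the two distributions (both contribute in 2-u steps):
  M: 0.33137389×0.297025 = 0.098426
  M+2: 0.33137389×0.49595 + 0.44247034×0.297025 = 0.295770
  M+4: 0.33137389×0.207025 + 0.44247034×0.49595 + 0.19693766×0.297025 = 0.346541
  M+6: 0.44247034×0.207025 + 0.19693766×0.49595 + 0.02921811×0.297025 = 0.197952
  M+8: 0.19693766×0.207025 + 0.02921811×0.49595 = 0.055262
  M+10: 0.02921811×0.207025 = 0.006049
Scale to base peak (0.346541) = 100: 28.40 : 85.35 : 100.00 : 57.12 : 15.95 : 1.75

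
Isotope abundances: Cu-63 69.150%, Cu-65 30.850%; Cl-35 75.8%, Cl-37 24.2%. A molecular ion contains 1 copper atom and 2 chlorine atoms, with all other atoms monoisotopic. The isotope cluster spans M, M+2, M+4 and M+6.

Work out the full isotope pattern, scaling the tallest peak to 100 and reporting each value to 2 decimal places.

92.20 : 100.00 : 35.66 : 4.19

Copper pattern (n=1): 0.6915 : 0.3085
Chlorine pattern (n=2): 0.574564 : 0.366872 : 0.058564
Convolve the two distributions (both contribute in 2-u steps):
  M: 0.6915×0.574564 = 0.397311
  M+2: 0.6915×0.366872 + 0.3085×0.574564 = 0.430945
  M+4: 0.6915×0.058564 + 0.3085×0.366872 = 0.153677
  M+6: 0.3085×0.058564 = 0.018067
Scale to base peak (0.430945) = 100: 92.20 : 100.00 : 35.66 : 4.19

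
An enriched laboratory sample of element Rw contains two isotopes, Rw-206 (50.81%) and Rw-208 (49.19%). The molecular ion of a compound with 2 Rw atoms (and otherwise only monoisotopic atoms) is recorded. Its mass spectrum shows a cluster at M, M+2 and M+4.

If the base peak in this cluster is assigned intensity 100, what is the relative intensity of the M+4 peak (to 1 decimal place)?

Binomial terms of (0.5081 + 0.4919)^2: M 0.2582, M+2 0.4999, M+4 0.2420 → M+2 is the base peak.
P(M+2) = C(2,1) × 0.5081^1 × 0.4919^1 = 2 × 0.5081 × 0.4919 = 0.499869 (base)
P(M+4) = C(2,2) × 0.5081^0 × 0.4919^2 = 1 × 1.0000 × 0.24196561 = 0.241966
Relative intensity = 0.241966 / 0.499869 × 100 = 48.4

48.4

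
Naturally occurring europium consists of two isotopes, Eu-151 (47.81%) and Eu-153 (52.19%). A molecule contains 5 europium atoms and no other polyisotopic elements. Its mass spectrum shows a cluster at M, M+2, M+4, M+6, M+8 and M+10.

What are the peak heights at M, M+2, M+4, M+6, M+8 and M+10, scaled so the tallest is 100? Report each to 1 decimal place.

7.7 : 42.0 : 91.6 : 100.0 : 54.6 : 11.9

Expanding (0.4781 + 0.5219)^5:
P(M) = 0.4781^5 = 0.024980
P(M+2) = 5 × 0.4781^4 × 0.5219^1 = 0.136343
P(M+4) = 10 × 0.4781^3 × 0.5219^2 = 0.297667
P(M+6) = 10 × 0.4781^2 × 0.5219^3 = 0.324937
P(M+8) = 5 × 0.4781^1 × 0.5219^4 = 0.177353
P(M+10) = 0.5219^5 = 0.038720
The M+6 peak is largest (0.324937); scaling to 100 gives 7.7 : 42.0 : 91.6 : 100.0 : 54.6 : 11.9.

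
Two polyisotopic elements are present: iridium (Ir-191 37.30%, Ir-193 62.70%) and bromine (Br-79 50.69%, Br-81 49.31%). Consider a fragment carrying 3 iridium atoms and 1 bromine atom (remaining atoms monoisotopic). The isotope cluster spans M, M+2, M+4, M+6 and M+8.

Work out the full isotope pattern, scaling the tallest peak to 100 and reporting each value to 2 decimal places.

Iridium pattern (n=3): 0.05189512 : 0.26170165 : 0.43991135 : 0.24649188
Bromine pattern (n=1): 0.5069 : 0.4931
Convolve the two distributions (both contribute in 2-u steps):
  M: 0.05189512×0.5069 = 0.026306
  M+2: 0.05189512×0.4931 + 0.26170165×0.5069 = 0.158246
  M+4: 0.26170165×0.4931 + 0.43991135×0.5069 = 0.352036
  M+6: 0.43991135×0.4931 + 0.24649188×0.5069 = 0.341867
  M+8: 0.24649188×0.4931 = 0.121545
Scale to base peak (0.352036) = 100: 7.47 : 44.95 : 100.00 : 97.11 : 34.53

7.47 : 44.95 : 100.00 : 97.11 : 34.53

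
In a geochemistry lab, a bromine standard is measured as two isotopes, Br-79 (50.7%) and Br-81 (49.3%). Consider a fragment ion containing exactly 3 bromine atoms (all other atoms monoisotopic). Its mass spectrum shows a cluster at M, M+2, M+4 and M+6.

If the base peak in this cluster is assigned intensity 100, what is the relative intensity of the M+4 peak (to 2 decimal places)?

97.24

Binomial terms of (0.507 + 0.493)^3: M 0.1303, M+2 0.3802, M+4 0.3697, M+6 0.1198 → M+2 is the base peak.
P(M+2) = C(3,1) × 0.507^2 × 0.493^1 = 3 × 0.257049 × 0.4930 = 0.380175 (base)
P(M+4) = C(3,2) × 0.507^1 × 0.493^2 = 3 × 0.5070 × 0.243049 = 0.369678
Relative intensity = 0.369678 / 0.380175 × 100 = 97.24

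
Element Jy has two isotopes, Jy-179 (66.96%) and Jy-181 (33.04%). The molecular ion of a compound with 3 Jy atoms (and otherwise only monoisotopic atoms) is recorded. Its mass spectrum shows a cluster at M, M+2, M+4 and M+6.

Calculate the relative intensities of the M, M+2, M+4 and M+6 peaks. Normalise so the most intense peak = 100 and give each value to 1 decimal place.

Expanding (0.6696 + 0.3304)^3:
P(M) = 0.6696^3 = 0.300225
P(M+2) = 3 × 0.6696^2 × 0.3304^1 = 0.444419
P(M+4) = 3 × 0.6696^1 × 0.3304^2 = 0.219289
P(M+6) = 0.3304^3 = 0.036068
The M+2 peak is largest (0.444419); scaling to 100 gives 67.6 : 100.0 : 49.3 : 8.1.

67.6 : 100.0 : 49.3 : 8.1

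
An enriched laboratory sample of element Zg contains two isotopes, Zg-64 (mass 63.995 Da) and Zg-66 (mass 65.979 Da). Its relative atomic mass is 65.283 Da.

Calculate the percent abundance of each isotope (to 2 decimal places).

Zg-64: 35.08%, Zg-66: 64.92%

Writing the weighted mean with unknown fraction x of Zg-64:
63.995·x + 65.979·(1 − x) = 65.283
(63.995 − 65.979)·x = 65.283 − 65.979
x = -0.696 / -1.984 = 0.35081 → 35.08% Zg-64, 64.92% Zg-66.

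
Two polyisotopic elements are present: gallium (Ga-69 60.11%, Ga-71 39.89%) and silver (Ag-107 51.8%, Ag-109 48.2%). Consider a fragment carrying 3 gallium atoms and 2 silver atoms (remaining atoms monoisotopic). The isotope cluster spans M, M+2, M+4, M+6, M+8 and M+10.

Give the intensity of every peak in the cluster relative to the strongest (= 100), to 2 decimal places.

16.97 : 65.37 : 100.00 : 75.95 : 28.65 : 4.29

Gallium pattern (n=3): 0.21719018 : 0.43239309 : 0.28694328 : 0.06347345
Silver pattern (n=2): 0.268324 : 0.499352 : 0.232324
Convolve the two distributions (both contribute in 2-u steps):
  M: 0.21719018×0.268324 = 0.058277
  M+2: 0.21719018×0.499352 + 0.43239309×0.268324 = 0.224476
  M+4: 0.21719018×0.232324 + 0.43239309×0.499352 + 0.28694328×0.268324 = 0.343369
  M+6: 0.43239309×0.232324 + 0.28694328×0.499352 + 0.06347345×0.268324 = 0.260772
  M+8: 0.28694328×0.232324 + 0.06347345×0.499352 = 0.098359
  M+10: 0.06347345×0.232324 = 0.014746
Scale to base peak (0.343369) = 100: 16.97 : 65.37 : 100.00 : 75.95 : 28.65 : 4.29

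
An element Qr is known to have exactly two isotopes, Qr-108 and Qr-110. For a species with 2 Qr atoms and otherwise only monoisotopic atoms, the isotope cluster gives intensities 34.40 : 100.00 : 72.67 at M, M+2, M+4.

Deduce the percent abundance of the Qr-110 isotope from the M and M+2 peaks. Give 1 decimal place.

If p is the fraction of Qr that is Qr-108, then I(M+2)/I(M) = [C(2,1)·p^1·(1−p)] / p^2 = 2·(1−p)/p = 100.00/34.40 = 2.9070
(1−p)/p = 2.9070/2 = 1.4535  ⇒  p = 1/(1 + 1.4535) = 0.4076
Qr-108: 40.8%, Qr-110: 59.2%.

59.2%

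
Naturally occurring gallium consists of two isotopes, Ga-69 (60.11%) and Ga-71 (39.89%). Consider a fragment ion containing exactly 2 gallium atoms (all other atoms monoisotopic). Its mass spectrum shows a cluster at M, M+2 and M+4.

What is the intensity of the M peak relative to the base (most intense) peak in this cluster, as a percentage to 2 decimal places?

75.34%

Binomial terms of (0.6011 + 0.3989)^2: M 0.3613, M+2 0.4796, M+4 0.1591 → M+2 is the base peak.
P(M+2) = C(2,1) × 0.6011^1 × 0.3989^1 = 2 × 0.6011 × 0.3989 = 0.479558 (base)
P(M) = C(2,0) × 0.6011^2 × 0.3989^0 = 1 × 0.36132121 × 1.0000 = 0.361321
Relative intensity = 0.361321 / 0.479558 × 100 = 75.34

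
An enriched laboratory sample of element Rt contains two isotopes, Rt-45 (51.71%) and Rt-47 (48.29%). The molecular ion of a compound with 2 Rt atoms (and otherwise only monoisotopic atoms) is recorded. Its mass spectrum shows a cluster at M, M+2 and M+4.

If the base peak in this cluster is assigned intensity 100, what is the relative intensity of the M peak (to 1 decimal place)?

(0.5171 + 0.4829)^2 gives M 0.2674, M+2 0.4994, M+4 0.2332; the largest is M+2.
P(M+2) = C(2,1) × 0.5171^1 × 0.4829^1 = 2 × 0.5171 × 0.4829 = 0.499415 (base)
P(M) = C(2,0) × 0.5171^2 × 0.4829^0 = 1 × 0.26739241 × 1.0000 = 0.267392
Relative intensity = 0.267392 / 0.499415 × 100 = 53.5

53.5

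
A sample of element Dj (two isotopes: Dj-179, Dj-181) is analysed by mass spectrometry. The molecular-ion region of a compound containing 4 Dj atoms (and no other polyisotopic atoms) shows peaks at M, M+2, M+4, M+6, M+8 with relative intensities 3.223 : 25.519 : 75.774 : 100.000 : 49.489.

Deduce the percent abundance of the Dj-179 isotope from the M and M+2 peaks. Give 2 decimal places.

If p is the fraction of Dj that is Dj-179, then I(M+2)/I(M) = [C(4,1)·p^3·(1−p)] / p^4 = 4·(1−p)/p = 25.519/3.223 = 7.9178
(1−p)/p = 7.9178/4 = 1.9794  ⇒  p = 1/(1 + 1.9794) = 0.3356
Dj-179: 33.56%, Dj-181: 66.44%.

33.56%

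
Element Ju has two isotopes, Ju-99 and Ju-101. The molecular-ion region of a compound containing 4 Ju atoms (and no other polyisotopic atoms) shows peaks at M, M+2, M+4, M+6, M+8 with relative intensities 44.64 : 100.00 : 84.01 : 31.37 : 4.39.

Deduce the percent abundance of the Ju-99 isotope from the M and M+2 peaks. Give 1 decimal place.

64.1%

Let p = fractional abundance of Ju-99. I(M+2)/I(M) = [C(4,1)·p^3·(1−p)] / p^4 = 4·(1−p)/p = 100.00/44.64 = 2.2401
(1−p)/p = 2.2401/4 = 0.5600  ⇒  p = 1/(1 + 0.5600) = 0.6410
Ju-99: 64.1%, Ju-101: 35.9%.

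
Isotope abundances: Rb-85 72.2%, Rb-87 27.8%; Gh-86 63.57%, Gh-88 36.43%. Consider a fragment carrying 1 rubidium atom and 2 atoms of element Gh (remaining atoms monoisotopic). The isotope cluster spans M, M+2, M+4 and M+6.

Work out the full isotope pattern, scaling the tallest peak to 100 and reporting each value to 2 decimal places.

Rubidium pattern (n=1): 0.7220 : 0.2780
Element Gh pattern (n=2): 0.40411449 : 0.46317102 : 0.13271449
Convolve the two distributions (both contribute in 2-u steps):
  M: 0.7220×0.40411449 = 0.291771
  M+2: 0.7220×0.46317102 + 0.2780×0.40411449 = 0.446753
  M+4: 0.7220×0.13271449 + 0.2780×0.46317102 = 0.224581
  M+6: 0.2780×0.13271449 = 0.036895
Scale to base peak (0.446753) = 100: 65.31 : 100.00 : 50.27 : 8.26

65.31 : 100.00 : 50.27 : 8.26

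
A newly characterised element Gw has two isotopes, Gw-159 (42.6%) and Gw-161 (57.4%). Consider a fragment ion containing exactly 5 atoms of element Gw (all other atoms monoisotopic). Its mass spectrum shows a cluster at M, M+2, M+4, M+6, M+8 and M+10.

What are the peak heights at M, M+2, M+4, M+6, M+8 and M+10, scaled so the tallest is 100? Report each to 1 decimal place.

4.1 : 27.5 : 74.2 : 100.0 : 67.4 : 18.2

The 5 Gw atoms are independent, so intensities follow the terms of (0.426 + 0.574)^5.
P(M) = 0.426^5 = 0.014030
P(M+2) = 5 × 0.426^4 × 0.574^1 = 0.094519
P(M+4) = 10 × 0.426^3 × 0.574^2 = 0.254714
P(M+6) = 10 × 0.426^2 × 0.574^3 = 0.343206
P(M+8) = 5 × 0.426^1 × 0.574^4 = 0.231221
P(M+10) = 0.574^5 = 0.062310
The M+6 peak is largest (0.343206); scaling to 100 gives 4.1 : 27.5 : 74.2 : 100.0 : 67.4 : 18.2.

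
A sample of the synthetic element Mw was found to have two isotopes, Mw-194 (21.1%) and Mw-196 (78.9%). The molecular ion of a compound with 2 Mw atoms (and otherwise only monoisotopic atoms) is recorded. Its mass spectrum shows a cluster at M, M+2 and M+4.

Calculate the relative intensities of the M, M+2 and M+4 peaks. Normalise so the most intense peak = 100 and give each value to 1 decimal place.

7.2 : 53.5 : 100.0

Expanding (0.211 + 0.789)^2:
P(M) = 0.211^2 = 0.044521
P(M+2) = 2 × 0.211^1 × 0.789^1 = 0.332958
P(M+4) = 0.789^2 = 0.622521
The M+4 peak is largest (0.622521); scaling to 100 gives 7.2 : 53.5 : 100.0.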